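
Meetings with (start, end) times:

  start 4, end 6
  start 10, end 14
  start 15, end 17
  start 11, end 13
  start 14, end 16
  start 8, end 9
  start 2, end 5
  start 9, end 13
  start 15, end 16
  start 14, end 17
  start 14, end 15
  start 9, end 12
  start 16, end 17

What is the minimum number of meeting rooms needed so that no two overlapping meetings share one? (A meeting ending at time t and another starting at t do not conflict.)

The answer is the maximum number of intervals overlapping at any instant.
starts: [2, 4, 8, 9, 9, 10, 11, 14, 14, 14, 15, 15, 16]
ends:   [5, 6, 9, 12, 13, 13, 14, 15, 16, 16, 17, 17, 17]
s2→1 s4→2 e5→1 e6→0 s8→1 e9→0 s9→1 s9→2 s10→3 s11→4  — peak 4.

4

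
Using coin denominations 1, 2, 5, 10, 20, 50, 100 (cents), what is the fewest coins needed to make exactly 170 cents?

3

170 − 1×100→70 − 1×50→20 − 1×20→0
Total coins = 1 + 1 + 1 = 3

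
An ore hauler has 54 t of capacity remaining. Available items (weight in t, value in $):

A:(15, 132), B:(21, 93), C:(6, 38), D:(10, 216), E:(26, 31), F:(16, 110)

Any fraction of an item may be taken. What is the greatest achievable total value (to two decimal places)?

Ratios (sorted): D 21.60, A 8.80, F 6.88, C 6.33, B 4.43, E 1.19
take D (10 @ 216); take A (15 @ 132); take F (16 @ 110); take C (6 @ 38); take 7/21 of B → 31.00. Capacity used 54/54.
Total value = 527.00

527.00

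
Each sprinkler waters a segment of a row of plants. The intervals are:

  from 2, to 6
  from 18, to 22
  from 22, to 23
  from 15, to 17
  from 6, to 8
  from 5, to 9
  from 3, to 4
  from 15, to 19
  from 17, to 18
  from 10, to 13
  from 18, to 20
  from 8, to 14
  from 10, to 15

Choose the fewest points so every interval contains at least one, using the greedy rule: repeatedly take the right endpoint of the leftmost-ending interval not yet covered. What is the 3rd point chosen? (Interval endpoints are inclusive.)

Sort by right endpoint; whenever an interval is uncovered, place a point at its right end.
Sorted: [3,4] [2,6] [6,8] [5,9] [10,13] [8,14] [10,15] [15,17] [17,18] [15,19] [18,20] [18,22] [22,23]
{[3,4],[2,6]} hit by 4; {[6,8],[5,9]} hit by 8; {[10,13],[8,14],[10,15]} hit by 13; {[15,17],[17,18],[15,19]} hit by 17; {[18,20],[18,22]} hit by 20; {[22,23]} hit by 23.
Points: 4, 8, 13, 17, 20, 23 (6 total).

13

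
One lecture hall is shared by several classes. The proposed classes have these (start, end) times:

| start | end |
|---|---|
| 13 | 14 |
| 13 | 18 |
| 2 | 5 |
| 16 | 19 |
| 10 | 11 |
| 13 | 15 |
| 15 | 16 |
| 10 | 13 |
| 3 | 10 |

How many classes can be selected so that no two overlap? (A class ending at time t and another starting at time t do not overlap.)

5

By end time: (2,5), (3,10), (10,11), (10,13), (13,14), (13,15), (15,16), (13,18), (16,19).
Pick (2,5); next start ≥ 5 → (10,11); next start ≥ 11 → (13,14); next start ≥ 14 → (15,16); next start ≥ 16 → (16,19).
Selected 5 classes.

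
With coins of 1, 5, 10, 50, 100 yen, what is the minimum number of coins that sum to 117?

5

Greedy: take as many of the largest coin as possible, then repeat with the remainder.
117 − 1×100→17 − 1×10→7 − 1×5→2 − 2×1→0
Total coins = 1 + 1 + 1 + 2 = 5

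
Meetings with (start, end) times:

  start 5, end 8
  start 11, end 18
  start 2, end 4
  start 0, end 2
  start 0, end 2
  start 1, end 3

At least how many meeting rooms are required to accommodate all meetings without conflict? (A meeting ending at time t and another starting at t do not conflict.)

3

Events (time:±→running): 0:+→1 0:+→2 1:+→3 … peak 3.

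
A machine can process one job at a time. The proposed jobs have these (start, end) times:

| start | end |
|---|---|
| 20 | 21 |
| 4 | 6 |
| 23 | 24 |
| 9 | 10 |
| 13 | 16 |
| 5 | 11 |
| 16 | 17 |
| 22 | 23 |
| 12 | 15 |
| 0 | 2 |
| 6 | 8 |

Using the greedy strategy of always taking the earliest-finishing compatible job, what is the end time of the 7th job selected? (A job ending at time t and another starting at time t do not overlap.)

21

Order by finish time; keep every interval that doesn't clash with the previous kept one.
Sorted by end: (0,2)  (4,6)  (6,8)  (9,10)  (5,11)  (12,15)  (13,16)  (16,17)  (20,21)  (22,23)  (23,24)
take (0,2); take (4,6); take (6,8); take (9,10); skip (5,11); take (12,15); take (16,17); take (20,21); take (22,23); take (23,24).
Selected: (0,2) (4,6) (6,8) (9,10) (12,15) (16,17) (20,21) (22,23) (23,24)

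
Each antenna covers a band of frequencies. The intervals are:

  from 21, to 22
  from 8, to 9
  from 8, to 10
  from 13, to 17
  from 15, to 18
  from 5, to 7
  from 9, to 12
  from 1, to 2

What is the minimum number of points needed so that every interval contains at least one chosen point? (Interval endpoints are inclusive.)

Sorted: [1,2] [5,7] [8,9] [8,10] [9,12] [13,17] [15,18] [21,22]
{[1,2]} hit by 2; {[5,7]} hit by 7; {[8,9],[8,10],[9,12]} hit by 9; {[13,17],[15,18]} hit by 17; {[21,22]} hit by 22.
Points: 2, 7, 9, 17, 22 (5 total).

5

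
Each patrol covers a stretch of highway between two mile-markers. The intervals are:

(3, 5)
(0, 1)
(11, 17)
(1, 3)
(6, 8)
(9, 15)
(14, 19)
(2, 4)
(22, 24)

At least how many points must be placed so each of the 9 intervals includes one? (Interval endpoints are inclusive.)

5

Sorted: [0,1] [1,3] [2,4] [3,5] [6,8] [9,15] [11,17] [14,19] [22,24]
{[0,1],[1,3]} hit by 1; {[2,4],[3,5]} hit by 4; {[6,8]} hit by 8; {[9,15],[11,17],[14,19]} hit by 15; {[22,24]} hit by 24.
Points: 1, 4, 8, 15, 24 (5 total).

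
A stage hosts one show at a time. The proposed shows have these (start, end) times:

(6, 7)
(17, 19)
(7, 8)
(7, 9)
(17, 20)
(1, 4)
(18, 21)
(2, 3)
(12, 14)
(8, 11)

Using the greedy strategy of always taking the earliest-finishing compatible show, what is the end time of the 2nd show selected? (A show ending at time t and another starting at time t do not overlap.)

Order by finish time; keep every interval that doesn't clash with the previous kept one.
By end time: (2,3), (1,4), (6,7), (7,8), (7,9), (8,11), (12,14), (17,19), (17,20), (18,21).
Pick (2,3); next start ≥ 3 → (6,7); next start ≥ 7 → (7,8); next start ≥ 8 → (8,11); next start ≥ 11 → (12,14); next start ≥ 14 → (17,19).
Selected: (2,3) (6,7) (7,8) (8,11) (12,14) (17,19)

7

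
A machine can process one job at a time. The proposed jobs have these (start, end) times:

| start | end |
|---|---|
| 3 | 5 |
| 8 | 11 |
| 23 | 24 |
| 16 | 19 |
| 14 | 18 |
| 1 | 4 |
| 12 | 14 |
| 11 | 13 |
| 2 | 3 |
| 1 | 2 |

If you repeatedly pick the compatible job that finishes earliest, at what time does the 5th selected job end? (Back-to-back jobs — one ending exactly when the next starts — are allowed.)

By end time: (1,2), (2,3), (1,4), (3,5), (8,11), (11,13), (12,14), (14,18), (16,19), (23,24).
Pick (1,2); next start ≥ 2 → (2,3); next start ≥ 3 → (3,5); next start ≥ 5 → (8,11); next start ≥ 11 → (11,13); next start ≥ 13 → (14,18); next start ≥ 18 → (23,24).
Selected: (1,2) (2,3) (3,5) (8,11) (11,13) (14,18) (23,24)

13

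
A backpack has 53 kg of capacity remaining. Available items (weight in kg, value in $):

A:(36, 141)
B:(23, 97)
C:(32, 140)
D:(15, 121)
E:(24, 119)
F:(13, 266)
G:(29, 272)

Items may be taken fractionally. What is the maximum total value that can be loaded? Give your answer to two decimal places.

626.73

Sort by value per unit weight and fill in that order.
Ratios (sorted): F 20.46, G 9.38, D 8.07, E 4.96, C 4.38, B 4.22, A 3.92
take F (13 @ 266); take G (29 @ 272); take 11/15 of D → 88.73. Capacity used 53/53.
Total value = 626.73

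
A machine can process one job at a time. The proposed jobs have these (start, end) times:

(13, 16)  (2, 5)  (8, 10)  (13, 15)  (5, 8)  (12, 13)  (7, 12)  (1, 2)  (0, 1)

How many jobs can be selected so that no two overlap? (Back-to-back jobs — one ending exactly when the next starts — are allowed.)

7

Greedy by earliest finish: after sorting by end time, pick each interval compatible with the last pick.
By end time: (0,1), (1,2), (2,5), (5,8), (8,10), (7,12), (12,13), (13,15), (13,16).
Pick (0,1); next start ≥ 1 → (1,2); next start ≥ 2 → (2,5); next start ≥ 5 → (5,8); next start ≥ 8 → (8,10); next start ≥ 10 → (12,13); next start ≥ 13 → (13,15).
Selected 7 jobs.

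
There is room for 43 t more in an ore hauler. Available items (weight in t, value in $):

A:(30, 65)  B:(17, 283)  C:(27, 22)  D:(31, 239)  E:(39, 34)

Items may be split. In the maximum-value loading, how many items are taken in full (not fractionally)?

1

Sort by value per unit weight and fill in that order.
Order: B (283/17=16.65) > D (239/31=7.71) > A (65/30=2.17) > E (34/39=0.87) > C (22/27=0.81)
Fill: take B (17 @ 283) → take 26/31 of D → 200.45; 43/43 used.
1 item(s) taken whole; one partial (take 26/31 of D).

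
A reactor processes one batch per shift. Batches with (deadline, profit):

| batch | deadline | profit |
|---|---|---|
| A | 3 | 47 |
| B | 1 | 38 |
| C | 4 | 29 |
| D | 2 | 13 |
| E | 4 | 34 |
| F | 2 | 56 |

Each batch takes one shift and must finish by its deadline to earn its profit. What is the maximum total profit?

Profit order: F=56 A=47 B=38 E=34 C=29 D=13
Assign: F→slot 2, A→slot 3, B→slot 1, E→slot 4, C skipped, D skipped.
Slots: [1:B] [2:F] [3:A] [4:E]
Profit = 38 + 56 + 47 + 34 = 175

175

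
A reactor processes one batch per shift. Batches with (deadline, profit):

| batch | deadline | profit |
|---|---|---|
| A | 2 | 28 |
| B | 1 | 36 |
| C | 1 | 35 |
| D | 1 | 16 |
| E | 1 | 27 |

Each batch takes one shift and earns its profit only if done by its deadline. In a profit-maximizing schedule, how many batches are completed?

2

Take jobs in profit order; each goes to the latest open slot no later than its deadline.
Profit order: B=36 C=35 A=28 E=27 D=16
Assign: B→slot 1, C skipped, A→slot 2, E skipped, D skipped.
Slots: [1:B] [2:A]
2 of 5 scheduled.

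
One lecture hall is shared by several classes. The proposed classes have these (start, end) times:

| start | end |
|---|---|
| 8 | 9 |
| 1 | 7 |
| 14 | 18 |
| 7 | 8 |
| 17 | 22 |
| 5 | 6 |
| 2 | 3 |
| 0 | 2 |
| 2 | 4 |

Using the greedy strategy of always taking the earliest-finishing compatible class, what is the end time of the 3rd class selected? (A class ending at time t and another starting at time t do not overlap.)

Sort by end time and greedily take each interval whose start is ≥ the last chosen end.
By end time: (0,2), (2,3), (2,4), (5,6), (1,7), (7,8), (8,9), (14,18), (17,22).
Pick (0,2); next start ≥ 2 → (2,3); next start ≥ 3 → (5,6); next start ≥ 6 → (7,8); next start ≥ 8 → (8,9); next start ≥ 9 → (14,18).
Selected: (0,2) (2,3) (5,6) (7,8) (8,9) (14,18)

6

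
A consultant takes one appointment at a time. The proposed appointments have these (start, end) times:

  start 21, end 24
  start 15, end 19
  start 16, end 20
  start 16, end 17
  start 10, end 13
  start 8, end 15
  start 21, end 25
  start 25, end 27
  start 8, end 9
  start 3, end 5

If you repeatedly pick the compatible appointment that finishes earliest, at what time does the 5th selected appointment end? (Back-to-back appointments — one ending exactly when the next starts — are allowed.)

Greedy by earliest finish: after sorting by end time, pick each interval compatible with the last pick.
By end time: (3,5), (8,9), (10,13), (8,15), (16,17), (15,19), (16,20), (21,24), (21,25), (25,27).
Pick (3,5); next start ≥ 5 → (8,9); next start ≥ 9 → (10,13); next start ≥ 13 → (16,17); next start ≥ 17 → (21,24); next start ≥ 24 → (25,27).
Selected: (3,5) (8,9) (10,13) (16,17) (21,24) (25,27)

24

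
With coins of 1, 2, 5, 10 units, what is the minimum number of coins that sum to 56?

Use the largest denomination that fits, subtract, and repeat.
56 = 5×10 + 1×5 + 1×1
Total coins = 5 + 1 + 1 = 7

7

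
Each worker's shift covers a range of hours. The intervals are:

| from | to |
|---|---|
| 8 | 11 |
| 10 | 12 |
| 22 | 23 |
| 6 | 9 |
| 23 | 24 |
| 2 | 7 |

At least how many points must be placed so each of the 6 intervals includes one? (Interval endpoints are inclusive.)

3

By right end: [2,7]  [6,9]  [8,11]  [10,12]  [22,23]  [23,24]
[2,7] uncovered → point at 7; [8,11] uncovered → point at 11; [22,23] uncovered → point at 23.
Points: 7, 11, 23 (3 total).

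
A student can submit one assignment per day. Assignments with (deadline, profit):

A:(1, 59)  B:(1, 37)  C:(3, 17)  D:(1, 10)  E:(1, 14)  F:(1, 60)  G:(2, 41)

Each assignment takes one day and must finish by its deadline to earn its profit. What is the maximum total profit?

By profit: F(d1,60), A(d1,59), G(d2,41), B(d1,37), C(d3,17), E(d1,14), D(d1,10)
F→slot 1; A skipped; G→slot 2; B skipped; C→slot 3; E skipped; D skipped.
Profit = 60 + 41 + 17 = 118

118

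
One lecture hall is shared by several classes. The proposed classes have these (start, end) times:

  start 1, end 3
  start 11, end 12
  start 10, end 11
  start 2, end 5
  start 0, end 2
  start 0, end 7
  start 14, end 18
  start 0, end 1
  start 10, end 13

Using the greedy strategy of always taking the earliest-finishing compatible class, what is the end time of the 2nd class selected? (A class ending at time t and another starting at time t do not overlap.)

Sort by end time and greedily take each interval whose start is ≥ the last chosen end.
Sorted by end: (0,1)  (0,2)  (1,3)  (2,5)  (0,7)  (10,11)  (11,12)  (10,13)  (14,18)
take (0,1); skip (0,2); take (1,3); take (10,11); take (11,12); skip (10,13); take (14,18).
Selected: (0,1) (1,3) (10,11) (11,12) (14,18)

3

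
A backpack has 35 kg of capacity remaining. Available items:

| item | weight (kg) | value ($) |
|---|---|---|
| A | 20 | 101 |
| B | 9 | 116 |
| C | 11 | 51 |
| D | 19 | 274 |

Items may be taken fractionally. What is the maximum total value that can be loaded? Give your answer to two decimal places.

Sort by value per unit weight and fill in that order.
Order: D (274/19=14.42) > B (116/9=12.89) > A (101/20=5.05) > C (51/11=4.64)
Fill: take D (19 @ 274) → take B (9 @ 116) → take 7/20 of A → 35.35; 35/35 used.
Total value = 425.35

425.35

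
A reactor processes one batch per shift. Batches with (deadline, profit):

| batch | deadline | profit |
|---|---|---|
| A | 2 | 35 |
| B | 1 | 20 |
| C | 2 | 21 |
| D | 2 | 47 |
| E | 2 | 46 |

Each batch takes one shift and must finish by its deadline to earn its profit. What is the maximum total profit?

Take jobs in profit order; each goes to the latest open slot no later than its deadline.
Profit order: D=47 E=46 A=35 C=21 B=20
Assign: D→slot 2, E→slot 1, A skipped, C skipped, B skipped.
Slots: [1:E] [2:D]
Profit = 46 + 47 = 93

93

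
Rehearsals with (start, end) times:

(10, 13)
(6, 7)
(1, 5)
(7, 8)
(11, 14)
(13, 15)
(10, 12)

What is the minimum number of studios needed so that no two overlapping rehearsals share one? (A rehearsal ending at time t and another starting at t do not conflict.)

3

The answer is the maximum number of intervals overlapping at any instant.
Events (time:±→running): 1:+→1 5:-→0 6:+→1 7:-→0 7:+→1 8:-→0 10:+→1 10:+→2 11:+→3 … peak 3.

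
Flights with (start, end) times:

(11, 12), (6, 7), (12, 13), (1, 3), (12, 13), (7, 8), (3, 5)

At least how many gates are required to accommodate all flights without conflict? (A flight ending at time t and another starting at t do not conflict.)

The answer is the maximum number of intervals overlapping at any instant.
Events (time:±→running): 1:+→1 3:-→0 3:+→1 5:-→0 6:+→1 7:-→0 7:+→1 8:-→0 11:+→1 12:-→0 12:+→1 12:+→2 … peak 2.

2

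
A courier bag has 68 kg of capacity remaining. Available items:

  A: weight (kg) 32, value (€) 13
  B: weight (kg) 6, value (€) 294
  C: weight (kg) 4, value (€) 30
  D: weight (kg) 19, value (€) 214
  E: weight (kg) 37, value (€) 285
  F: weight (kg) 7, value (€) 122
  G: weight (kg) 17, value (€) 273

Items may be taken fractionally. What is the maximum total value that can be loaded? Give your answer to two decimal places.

1049.35

Ratios (sorted): B 49.00, F 17.43, G 16.06, D 11.26, E 7.70, C 7.50, A 0.41
take B (6 @ 294); take F (7 @ 122); take G (17 @ 273); take D (19 @ 214); take 19/37 of E → 146.35. Capacity used 68/68.
Total value = 1049.35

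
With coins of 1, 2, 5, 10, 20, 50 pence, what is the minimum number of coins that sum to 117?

Use the largest denomination that fits, subtract, and repeat.
117 = 2×50 + 1×10 + 1×5 + 1×2
Total coins = 2 + 1 + 1 + 1 = 5

5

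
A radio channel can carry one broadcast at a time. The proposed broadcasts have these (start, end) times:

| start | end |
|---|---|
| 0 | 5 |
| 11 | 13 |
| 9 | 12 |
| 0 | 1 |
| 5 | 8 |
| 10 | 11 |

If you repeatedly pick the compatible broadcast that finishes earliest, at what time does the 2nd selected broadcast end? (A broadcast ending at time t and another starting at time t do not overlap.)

By end time: (0,1), (0,5), (5,8), (10,11), (9,12), (11,13).
Pick (0,1); next start ≥ 1 → (5,8); next start ≥ 8 → (10,11); next start ≥ 11 → (11,13).
Selected: (0,1) (5,8) (10,11) (11,13)

8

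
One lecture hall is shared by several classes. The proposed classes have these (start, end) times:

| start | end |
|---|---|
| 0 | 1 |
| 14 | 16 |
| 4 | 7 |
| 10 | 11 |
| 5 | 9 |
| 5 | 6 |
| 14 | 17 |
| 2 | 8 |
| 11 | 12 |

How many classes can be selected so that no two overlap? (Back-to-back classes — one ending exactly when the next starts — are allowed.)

5

Greedy by earliest finish: after sorting by end time, pick each interval compatible with the last pick.
Sorted by end: (0,1)  (5,6)  (4,7)  (2,8)  (5,9)  (10,11)  (11,12)  (14,16)  (14,17)
take (0,1); take (5,6); skip (4,7); skip (2,8); take (10,11); take (11,12); take (14,16); skip (14,17).
Selected 5 classes.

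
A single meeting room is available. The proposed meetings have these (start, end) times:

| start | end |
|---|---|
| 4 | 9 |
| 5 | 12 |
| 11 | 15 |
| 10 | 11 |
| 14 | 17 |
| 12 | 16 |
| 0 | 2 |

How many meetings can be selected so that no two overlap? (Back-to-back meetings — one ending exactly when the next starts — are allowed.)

4

Sorted by end: (0,2)  (4,9)  (10,11)  (5,12)  (11,15)  (12,16)  (14,17)
take (0,2); take (4,9); take (10,11); skip (5,12); take (11,15); skip (14,17).
Selected 4 meetings.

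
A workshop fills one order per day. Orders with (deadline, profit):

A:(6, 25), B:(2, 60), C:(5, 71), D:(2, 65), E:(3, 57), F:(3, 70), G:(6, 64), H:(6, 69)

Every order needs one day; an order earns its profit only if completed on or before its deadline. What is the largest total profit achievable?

399

Take jobs in profit order; each goes to the latest open slot no later than its deadline.
By profit: C(d5,71), F(d3,70), H(d6,69), D(d2,65), G(d6,64), B(d2,60), E(d3,57), A(d6,25)
C→slot 5; F→slot 3; H→slot 6; D→slot 2; G→slot 4; B→slot 1; E skipped; A skipped.
Profit = 60 + 65 + 70 + 64 + 71 + 69 = 399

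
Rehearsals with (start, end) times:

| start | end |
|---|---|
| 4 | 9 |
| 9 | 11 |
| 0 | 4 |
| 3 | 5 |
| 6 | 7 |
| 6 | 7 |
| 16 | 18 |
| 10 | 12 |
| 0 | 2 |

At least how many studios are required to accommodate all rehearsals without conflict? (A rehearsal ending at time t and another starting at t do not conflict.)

Count concurrent intervals with a sweep; the peak is the room count.
Events (time:±→running): 0:+→1 0:+→2 2:-→1 3:+→2 4:-→1 4:+→2 5:-→1 6:+→2 6:+→3 … peak 3.

3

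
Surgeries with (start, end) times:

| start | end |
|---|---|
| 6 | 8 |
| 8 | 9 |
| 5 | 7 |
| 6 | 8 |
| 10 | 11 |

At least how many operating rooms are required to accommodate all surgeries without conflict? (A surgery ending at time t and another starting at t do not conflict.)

Count concurrent intervals with a sweep; the peak is the room count.
Events (time:±→running): 5:+→1 6:+→2 6:+→3 … peak 3.

3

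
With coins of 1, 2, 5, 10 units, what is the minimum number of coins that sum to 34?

Use the largest denomination that fits, subtract, and repeat.
34 − 3×10→4 − 2×2→0
Total coins = 3 + 2 = 5

5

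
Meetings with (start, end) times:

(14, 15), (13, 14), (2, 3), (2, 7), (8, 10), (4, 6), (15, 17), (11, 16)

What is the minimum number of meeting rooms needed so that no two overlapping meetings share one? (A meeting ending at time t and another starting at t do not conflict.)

2

The answer is the maximum number of intervals overlapping at any instant.
Events (time:±→running): 2:+→1 2:+→2 … peak 2.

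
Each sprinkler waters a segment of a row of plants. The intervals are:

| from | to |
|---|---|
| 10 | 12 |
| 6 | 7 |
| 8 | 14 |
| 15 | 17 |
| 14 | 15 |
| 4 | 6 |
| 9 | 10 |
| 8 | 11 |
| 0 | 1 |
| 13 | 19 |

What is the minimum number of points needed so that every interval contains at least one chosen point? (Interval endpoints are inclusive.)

4

By right end: [0,1]  [4,6]  [6,7]  [9,10]  [8,11]  [10,12]  [8,14]  [14,15]  [15,17]  [13,19]
[0,1] uncovered → point at 1; [4,6] uncovered → point at 6; [9,10] uncovered → point at 10; [14,15] uncovered → point at 15.
Points: 1, 6, 10, 15 (4 total).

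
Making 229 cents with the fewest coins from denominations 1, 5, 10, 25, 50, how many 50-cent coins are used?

Use the largest denomination that fits, subtract, and repeat.
229 − 4×50→29 − 1×25→4 − 4×1→0
Count of 50: 4

4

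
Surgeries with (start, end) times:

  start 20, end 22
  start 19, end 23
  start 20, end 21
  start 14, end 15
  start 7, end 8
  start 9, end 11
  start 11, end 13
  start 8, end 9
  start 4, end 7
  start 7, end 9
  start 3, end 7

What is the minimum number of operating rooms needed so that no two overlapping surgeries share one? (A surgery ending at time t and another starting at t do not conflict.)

3

Events (time:±→running): 3:+→1 4:+→2 7:-→1 7:-→0 7:+→1 7:+→2 8:-→1 8:+→2 9:-→1 9:-→0 9:+→1 11:-→0 11:+→1 13:-→0 14:+→1 15:-→0 19:+→1 20:+→2 20:+→3 … peak 3.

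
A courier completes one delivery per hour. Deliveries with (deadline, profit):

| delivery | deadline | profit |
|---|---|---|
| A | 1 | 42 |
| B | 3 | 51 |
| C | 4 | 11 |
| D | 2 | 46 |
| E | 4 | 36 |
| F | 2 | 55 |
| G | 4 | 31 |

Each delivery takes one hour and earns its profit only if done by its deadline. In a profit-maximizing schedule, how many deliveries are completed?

Profit order: F=55 B=51 D=46 A=42 E=36 G=31 C=11
Assign: F→slot 2, B→slot 3, D→slot 1, A skipped, E→slot 4, G skipped, C skipped.
Slots: [1:D] [2:F] [3:B] [4:E]
4 of 7 scheduled.

4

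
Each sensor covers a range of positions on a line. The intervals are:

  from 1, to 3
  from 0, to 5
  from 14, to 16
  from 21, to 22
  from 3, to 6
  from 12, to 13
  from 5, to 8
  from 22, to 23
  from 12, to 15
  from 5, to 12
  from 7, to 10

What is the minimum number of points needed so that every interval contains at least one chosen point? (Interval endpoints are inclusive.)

5

By right end: [1,3]  [0,5]  [3,6]  [5,8]  [7,10]  [5,12]  [12,13]  [12,15]  [14,16]  [21,22]  [22,23]
[1,3] uncovered → point at 3; [5,8] uncovered → point at 8; [12,13] uncovered → point at 13; [14,16] uncovered → point at 16; [21,22] uncovered → point at 22.
Points: 3, 8, 13, 16, 22 (5 total).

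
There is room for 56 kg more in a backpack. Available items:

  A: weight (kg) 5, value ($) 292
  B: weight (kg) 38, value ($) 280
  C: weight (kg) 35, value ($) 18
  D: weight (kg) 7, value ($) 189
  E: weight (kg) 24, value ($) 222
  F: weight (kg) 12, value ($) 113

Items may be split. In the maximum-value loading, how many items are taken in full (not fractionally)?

4

Greedy by value/weight ratio, highest first.
Ratios (sorted): A 58.40, D 27.00, F 9.42, E 9.25, B 7.37, C 0.51
take A (5 @ 292); take D (7 @ 189); take F (12 @ 113); take E (24 @ 222); take 8/38 of B → 58.95. Capacity used 56/56.
4 item(s) taken whole; one partial (take 8/38 of B).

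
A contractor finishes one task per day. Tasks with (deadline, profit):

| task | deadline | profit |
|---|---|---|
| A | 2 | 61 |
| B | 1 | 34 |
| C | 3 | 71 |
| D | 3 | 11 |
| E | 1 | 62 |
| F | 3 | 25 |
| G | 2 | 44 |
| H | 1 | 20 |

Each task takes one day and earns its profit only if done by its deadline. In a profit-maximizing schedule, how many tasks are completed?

3

Take jobs in profit order; each goes to the latest open slot no later than its deadline.
By profit: C(d3,71), E(d1,62), A(d2,61), G(d2,44), B(d1,34), F(d3,25), H(d1,20), D(d3,11)
C→slot 3; E→slot 1; A→slot 2; G skipped; B skipped; F skipped; H skipped; D skipped.
3 of 8 scheduled.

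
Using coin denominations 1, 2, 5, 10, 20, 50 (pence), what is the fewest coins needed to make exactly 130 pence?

4

Use the largest denomination that fits, subtract, and repeat.
130 = 2×50 + 1×20 + 1×10
Total coins = 2 + 1 + 1 = 4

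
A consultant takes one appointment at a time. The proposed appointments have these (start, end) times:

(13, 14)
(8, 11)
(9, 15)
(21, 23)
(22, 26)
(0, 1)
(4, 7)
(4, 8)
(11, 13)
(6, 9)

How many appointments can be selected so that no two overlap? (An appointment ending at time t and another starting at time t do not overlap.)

By end time: (0,1), (4,7), (4,8), (6,9), (8,11), (11,13), (13,14), (9,15), (21,23), (22,26).
Pick (0,1); next start ≥ 1 → (4,7); next start ≥ 7 → (8,11); next start ≥ 11 → (11,13); next start ≥ 13 → (13,14); next start ≥ 14 → (21,23).
Selected 6 appointments.

6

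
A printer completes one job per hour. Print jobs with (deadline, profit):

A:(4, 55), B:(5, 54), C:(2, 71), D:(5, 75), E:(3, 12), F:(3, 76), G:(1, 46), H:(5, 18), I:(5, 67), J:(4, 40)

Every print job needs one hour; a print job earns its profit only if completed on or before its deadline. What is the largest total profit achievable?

344

Take jobs in profit order; each goes to the latest open slot no later than its deadline.
By profit: F(d3,76), D(d5,75), C(d2,71), I(d5,67), A(d4,55), B(d5,54), G(d1,46), J(d4,40), H(d5,18), E(d3,12)
F→slot 3; D→slot 5; C→slot 2; I→slot 4; A→slot 1; B skipped; G skipped; J skipped; H skipped; E skipped.
Profit = 55 + 71 + 76 + 67 + 75 = 344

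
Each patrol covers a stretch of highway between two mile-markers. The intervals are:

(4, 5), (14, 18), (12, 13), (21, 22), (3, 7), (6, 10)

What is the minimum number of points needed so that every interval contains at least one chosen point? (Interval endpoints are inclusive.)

Sort by right endpoint; whenever an interval is uncovered, place a point at its right end.
Sorted: [4,5] [3,7] [6,10] [12,13] [14,18] [21,22]
{[4,5],[3,7]} hit by 5; {[6,10]} hit by 10; {[12,13]} hit by 13; {[14,18]} hit by 18; {[21,22]} hit by 22.
Points: 5, 10, 13, 18, 22 (5 total).

5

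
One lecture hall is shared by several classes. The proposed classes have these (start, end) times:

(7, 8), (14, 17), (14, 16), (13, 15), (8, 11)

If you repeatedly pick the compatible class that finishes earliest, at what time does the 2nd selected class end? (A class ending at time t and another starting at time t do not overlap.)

11

Sorted by end: (7,8)  (8,11)  (13,15)  (14,16)  (14,17)
take (7,8); take (8,11); take (13,15).
Selected: (7,8) (8,11) (13,15)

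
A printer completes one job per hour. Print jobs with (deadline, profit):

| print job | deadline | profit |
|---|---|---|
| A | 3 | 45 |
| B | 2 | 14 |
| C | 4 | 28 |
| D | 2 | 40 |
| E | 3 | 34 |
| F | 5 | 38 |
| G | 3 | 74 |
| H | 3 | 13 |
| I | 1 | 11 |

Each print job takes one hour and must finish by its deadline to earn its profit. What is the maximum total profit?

Take jobs in profit order; each goes to the latest open slot no later than its deadline.
By profit: G(d3,74), A(d3,45), D(d2,40), F(d5,38), E(d3,34), C(d4,28), B(d2,14), H(d3,13), I(d1,11)
G→slot 3; A→slot 2; D→slot 1; F→slot 5; E skipped; C→slot 4; B skipped; H skipped; I skipped.
Profit = 40 + 45 + 74 + 28 + 38 = 225

225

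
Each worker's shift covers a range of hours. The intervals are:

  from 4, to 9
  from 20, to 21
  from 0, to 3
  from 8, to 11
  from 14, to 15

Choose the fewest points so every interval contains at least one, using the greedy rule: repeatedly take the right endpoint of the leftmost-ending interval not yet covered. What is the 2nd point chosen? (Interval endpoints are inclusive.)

Process intervals by earliest right end; each time one isn't hit yet, stab at its right endpoint.
Sorted: [0,3] [4,9] [8,11] [14,15] [20,21]
{[0,3]} hit by 3; {[4,9],[8,11]} hit by 9; {[14,15]} hit by 15; {[20,21]} hit by 21.
Points: 3, 9, 15, 21 (4 total).

9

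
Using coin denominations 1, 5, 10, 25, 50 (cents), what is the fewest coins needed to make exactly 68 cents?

6

68 = 1×50 + 1×10 + 1×5 + 3×1
Total coins = 1 + 1 + 1 + 3 = 6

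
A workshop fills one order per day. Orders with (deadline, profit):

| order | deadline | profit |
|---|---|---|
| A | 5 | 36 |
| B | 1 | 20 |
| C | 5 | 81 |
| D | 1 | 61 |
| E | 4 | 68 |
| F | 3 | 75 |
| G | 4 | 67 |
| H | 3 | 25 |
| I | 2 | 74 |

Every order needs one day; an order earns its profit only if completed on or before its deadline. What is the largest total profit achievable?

Profit order: C=81 F=75 I=74 E=68 G=67 D=61 A=36 H=25 B=20
Assign: C→slot 5, F→slot 3, I→slot 2, E→slot 4, G→slot 1, D skipped, A skipped, H skipped, B skipped.
Slots: [1:G] [2:I] [3:F] [4:E] [5:C]
Profit = 67 + 74 + 75 + 68 + 81 = 365

365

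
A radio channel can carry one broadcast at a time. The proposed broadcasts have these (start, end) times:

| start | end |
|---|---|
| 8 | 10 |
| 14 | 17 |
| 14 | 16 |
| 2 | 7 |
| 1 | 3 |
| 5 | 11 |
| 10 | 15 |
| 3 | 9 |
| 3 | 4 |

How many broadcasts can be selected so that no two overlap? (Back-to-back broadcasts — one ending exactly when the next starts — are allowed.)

4

Sort by end time and greedily take each interval whose start is ≥ the last chosen end.
By end time: (1,3), (3,4), (2,7), (3,9), (8,10), (5,11), (10,15), (14,16), (14,17).
Pick (1,3); next start ≥ 3 → (3,4); next start ≥ 4 → (8,10); next start ≥ 10 → (10,15).
Selected 4 broadcasts.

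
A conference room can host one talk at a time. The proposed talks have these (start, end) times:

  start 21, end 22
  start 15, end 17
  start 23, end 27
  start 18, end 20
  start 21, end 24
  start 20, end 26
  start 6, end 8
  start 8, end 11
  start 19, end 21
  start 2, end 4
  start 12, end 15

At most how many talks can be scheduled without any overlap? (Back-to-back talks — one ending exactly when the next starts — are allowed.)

8

Greedy by earliest finish: after sorting by end time, pick each interval compatible with the last pick.
Sorted by end: (2,4)  (6,8)  (8,11)  (12,15)  (15,17)  (18,20)  (19,21)  (21,22)  (21,24)  (20,26)  (23,27)
take (2,4); take (6,8); take (8,11); take (12,15); take (15,17); take (18,20); take (21,22); skip (20,26); take (23,27).
Selected 8 talks.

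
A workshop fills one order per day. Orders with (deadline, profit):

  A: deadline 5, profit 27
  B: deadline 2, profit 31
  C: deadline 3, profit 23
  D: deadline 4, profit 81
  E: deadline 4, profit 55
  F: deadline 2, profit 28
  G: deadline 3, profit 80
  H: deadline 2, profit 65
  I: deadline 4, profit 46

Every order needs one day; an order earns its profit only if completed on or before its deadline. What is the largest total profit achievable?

308

By profit: D(d4,81), G(d3,80), H(d2,65), E(d4,55), I(d4,46), B(d2,31), F(d2,28), A(d5,27), C(d3,23)
D→slot 4; G→slot 3; H→slot 2; E→slot 1; I skipped; B skipped; F skipped; A→slot 5; C skipped.
Profit = 55 + 65 + 80 + 81 + 27 = 308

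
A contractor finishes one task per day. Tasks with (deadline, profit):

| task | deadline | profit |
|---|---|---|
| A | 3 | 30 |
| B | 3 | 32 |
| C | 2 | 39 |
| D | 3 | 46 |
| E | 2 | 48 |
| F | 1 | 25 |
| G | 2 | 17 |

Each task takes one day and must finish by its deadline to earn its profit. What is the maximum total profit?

133

Sort by profit descending; place each in the latest free slot ≤ its deadline.
Profit order: E=48 D=46 C=39 B=32 A=30 F=25 G=17
Assign: E→slot 2, D→slot 3, C→slot 1, B skipped, A skipped, F skipped, G skipped.
Slots: [1:C] [2:E] [3:D]
Profit = 39 + 48 + 46 = 133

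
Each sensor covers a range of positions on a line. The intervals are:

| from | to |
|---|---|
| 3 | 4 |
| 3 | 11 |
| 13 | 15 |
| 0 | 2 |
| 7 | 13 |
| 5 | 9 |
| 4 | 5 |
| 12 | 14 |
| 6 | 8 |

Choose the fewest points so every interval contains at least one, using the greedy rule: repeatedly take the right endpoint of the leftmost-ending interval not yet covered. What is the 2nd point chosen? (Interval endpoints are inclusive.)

4

Sorted: [0,2] [3,4] [4,5] [6,8] [5,9] [3,11] [7,13] [12,14] [13,15]
{[0,2]} hit by 2; {[3,4],[4,5]} hit by 4; {[6,8],[5,9],[3,11],[7,13]} hit by 8; {[12,14],[13,15]} hit by 14.
Points: 2, 4, 8, 14 (4 total).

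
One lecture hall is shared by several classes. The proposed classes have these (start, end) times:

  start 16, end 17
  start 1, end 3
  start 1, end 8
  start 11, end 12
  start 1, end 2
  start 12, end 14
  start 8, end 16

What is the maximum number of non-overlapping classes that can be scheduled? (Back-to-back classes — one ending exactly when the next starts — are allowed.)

Greedy by earliest finish: after sorting by end time, pick each interval compatible with the last pick.
Sorted by end: (1,2)  (1,3)  (1,8)  (11,12)  (12,14)  (8,16)  (16,17)
take (1,2); skip (1,3); take (11,12); take (12,14); skip (8,16); take (16,17).
Selected 4 classes.

4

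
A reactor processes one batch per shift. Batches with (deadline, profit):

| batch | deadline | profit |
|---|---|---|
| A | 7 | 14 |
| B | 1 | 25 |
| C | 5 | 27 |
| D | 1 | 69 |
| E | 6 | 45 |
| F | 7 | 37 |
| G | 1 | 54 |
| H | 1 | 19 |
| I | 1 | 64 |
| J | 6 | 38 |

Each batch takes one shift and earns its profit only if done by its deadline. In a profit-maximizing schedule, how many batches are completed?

6

Sort by profit descending; place each in the latest free slot ≤ its deadline.
By profit: D(d1,69), I(d1,64), G(d1,54), E(d6,45), J(d6,38), F(d7,37), C(d5,27), B(d1,25), H(d1,19), A(d7,14)
D→slot 1; I skipped; G skipped; E→slot 6; J→slot 5; F→slot 7; C→slot 4; B skipped; H skipped; A→slot 3.
6 of 10 scheduled.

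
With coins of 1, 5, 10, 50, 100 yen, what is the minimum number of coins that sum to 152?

152 = 1×100 + 1×50 + 2×1
Total coins = 1 + 1 + 2 = 4

4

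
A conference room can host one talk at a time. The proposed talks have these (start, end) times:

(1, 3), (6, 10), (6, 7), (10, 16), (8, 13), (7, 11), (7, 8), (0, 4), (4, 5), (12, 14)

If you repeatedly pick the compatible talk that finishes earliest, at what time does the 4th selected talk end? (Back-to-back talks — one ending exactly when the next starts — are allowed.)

8

Order by finish time; keep every interval that doesn't clash with the previous kept one.
Sorted by end: (1,3)  (0,4)  (4,5)  (6,7)  (7,8)  (6,10)  (7,11)  (8,13)  (12,14)  (10,16)
take (1,3); take (4,5); take (6,7); take (7,8); take (8,13); skip (12,14); skip (10,16).
Selected: (1,3) (4,5) (6,7) (7,8) (8,13)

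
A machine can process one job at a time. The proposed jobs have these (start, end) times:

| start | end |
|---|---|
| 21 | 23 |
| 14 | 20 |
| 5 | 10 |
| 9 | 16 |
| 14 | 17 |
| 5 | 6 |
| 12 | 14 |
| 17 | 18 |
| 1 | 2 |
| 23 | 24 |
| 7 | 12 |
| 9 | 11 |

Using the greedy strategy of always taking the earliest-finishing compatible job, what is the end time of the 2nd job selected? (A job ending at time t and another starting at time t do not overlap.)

6

Sort by end time and greedily take each interval whose start is ≥ the last chosen end.
Sorted by end: (1,2)  (5,6)  (5,10)  (9,11)  (7,12)  (12,14)  (9,16)  (14,17)  (17,18)  (14,20)  (21,23)  (23,24)
take (1,2); take (5,6); skip (5,10); take (9,11); take (12,14); take (14,17); take (17,18); skip (14,20); take (21,23); take (23,24).
Selected: (1,2) (5,6) (9,11) (12,14) (14,17) (17,18) (21,23) (23,24)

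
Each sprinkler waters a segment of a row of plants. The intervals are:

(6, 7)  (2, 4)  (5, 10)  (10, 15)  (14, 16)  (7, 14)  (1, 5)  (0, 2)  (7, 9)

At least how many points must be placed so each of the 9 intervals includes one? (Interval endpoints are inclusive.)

Process intervals by earliest right end; each time one isn't hit yet, stab at its right endpoint.
Sorted: [0,2] [2,4] [1,5] [6,7] [7,9] [5,10] [7,14] [10,15] [14,16]
{[0,2],[2,4],[1,5]} hit by 2; {[6,7],[7,9],[5,10],[7,14]} hit by 7; {[10,15],[14,16]} hit by 15.
Points: 2, 7, 15 (3 total).

3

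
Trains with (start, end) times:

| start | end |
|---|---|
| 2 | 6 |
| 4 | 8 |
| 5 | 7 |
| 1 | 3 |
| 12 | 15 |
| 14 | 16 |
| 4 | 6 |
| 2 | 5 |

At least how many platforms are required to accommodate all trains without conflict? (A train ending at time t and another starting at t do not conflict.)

4

The answer is the maximum number of intervals overlapping at any instant.
starts: [1, 2, 2, 4, 4, 5, 12, 14]
ends:   [3, 5, 6, 6, 7, 8, 15, 16]
s1→1 s2→2 s2→3 e3→2 s4→3 s4→4  — peak 4.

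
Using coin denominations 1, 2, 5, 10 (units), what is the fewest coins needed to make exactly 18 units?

4

18 − 1×10→8 − 1×5→3 − 1×2→1 − 1×1→0
Total coins = 1 + 1 + 1 + 1 = 4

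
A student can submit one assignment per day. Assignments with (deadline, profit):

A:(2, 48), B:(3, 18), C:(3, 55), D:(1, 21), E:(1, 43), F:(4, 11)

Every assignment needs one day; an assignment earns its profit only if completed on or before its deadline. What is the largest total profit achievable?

Profit order: C=55 A=48 E=43 D=21 B=18 F=11
Assign: C→slot 3, A→slot 2, E→slot 1, D skipped, B skipped, F→slot 4.
Slots: [1:E] [2:A] [3:C] [4:F]
Profit = 43 + 48 + 55 + 11 = 157

157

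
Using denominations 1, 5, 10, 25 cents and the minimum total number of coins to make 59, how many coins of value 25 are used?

2

Use the largest denomination that fits, subtract, and repeat.
59 − 2×25→9 − 1×5→4 − 4×1→0
Count of 25: 2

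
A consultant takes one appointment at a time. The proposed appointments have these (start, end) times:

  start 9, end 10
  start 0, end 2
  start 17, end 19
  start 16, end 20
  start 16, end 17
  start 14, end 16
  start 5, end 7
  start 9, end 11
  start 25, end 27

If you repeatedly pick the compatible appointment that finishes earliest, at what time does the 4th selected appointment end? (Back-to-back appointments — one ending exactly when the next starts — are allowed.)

Sorted by end: (0,2)  (5,7)  (9,10)  (9,11)  (14,16)  (16,17)  (17,19)  (16,20)  (25,27)
take (0,2); take (5,7); take (9,10); skip (9,11); take (14,16); take (16,17); take (17,19); take (25,27).
Selected: (0,2) (5,7) (9,10) (14,16) (16,17) (17,19) (25,27)

16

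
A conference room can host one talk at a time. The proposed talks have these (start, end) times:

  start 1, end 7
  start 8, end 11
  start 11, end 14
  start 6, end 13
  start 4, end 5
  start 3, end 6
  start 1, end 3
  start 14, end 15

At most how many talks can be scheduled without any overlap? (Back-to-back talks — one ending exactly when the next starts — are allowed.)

5

Sort by end time and greedily take each interval whose start is ≥ the last chosen end.
By end time: (1,3), (4,5), (3,6), (1,7), (8,11), (6,13), (11,14), (14,15).
Pick (1,3); next start ≥ 3 → (4,5); next start ≥ 5 → (8,11); next start ≥ 11 → (11,14); next start ≥ 14 → (14,15).
Selected 5 talks.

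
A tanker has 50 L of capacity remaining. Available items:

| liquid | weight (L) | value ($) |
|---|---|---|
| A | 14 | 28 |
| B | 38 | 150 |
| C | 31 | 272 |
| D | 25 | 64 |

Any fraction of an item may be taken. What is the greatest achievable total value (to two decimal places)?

347.00

Greedy by value/weight ratio, highest first.
Order: C (272/31=8.77) > B (150/38=3.95) > D (64/25=2.56) > A (28/14=2.00)
Fill: take C (31 @ 272) → take 19/38 of B → 75.00; 50/50 used.
Total value = 347.00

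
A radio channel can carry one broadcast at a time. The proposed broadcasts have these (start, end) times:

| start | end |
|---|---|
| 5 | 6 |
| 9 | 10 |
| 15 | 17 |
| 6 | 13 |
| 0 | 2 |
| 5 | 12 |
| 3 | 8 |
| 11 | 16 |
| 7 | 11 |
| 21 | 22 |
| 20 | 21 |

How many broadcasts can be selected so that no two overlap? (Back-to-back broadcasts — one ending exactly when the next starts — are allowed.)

6

Greedy by earliest finish: after sorting by end time, pick each interval compatible with the last pick.
Sorted by end: (0,2)  (5,6)  (3,8)  (9,10)  (7,11)  (5,12)  (6,13)  (11,16)  (15,17)  (20,21)  (21,22)
take (0,2); take (5,6); take (9,10); skip (5,12); take (11,16); take (20,21); take (21,22).
Selected 6 broadcasts.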